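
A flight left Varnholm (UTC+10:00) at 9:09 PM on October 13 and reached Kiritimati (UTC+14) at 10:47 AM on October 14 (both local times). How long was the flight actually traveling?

Departure in UTC: 9:09 PM − 10:00 = 11:09 AM on Oct 13.
Arrival in UTC: 10:47 AM − 14:00 = 8:47 PM on Oct 13.
Elapsed = 8:47 PM − 11:09 AM = 9 hours 38 minutes.

9 hours 38 minutes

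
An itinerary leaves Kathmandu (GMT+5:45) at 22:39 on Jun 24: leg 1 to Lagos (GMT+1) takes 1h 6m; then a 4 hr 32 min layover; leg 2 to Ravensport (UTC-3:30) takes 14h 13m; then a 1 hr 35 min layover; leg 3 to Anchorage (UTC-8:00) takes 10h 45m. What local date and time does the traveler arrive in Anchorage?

Convert departure to UTC: 22:39 − 5:45 = 16:54 UTC on Jun 24.
Add 1 hour 6 minutes leg 1 → 18:00 UTC.
Add 4 hours 32 minutes layover in Lagos → 22:32 UTC.
Add 14 hours and 13 minutes leg 2 → 12:45 UTC (Jun 25).
Add 1 hour 35 minutes layover in Ravensport → 14:20 UTC.
Add 10 hours and 45 minutes leg 3 → 01:05 UTC (Jun 26).
Anchorage is UTC−8:00, so local arrival = 01:05 − 8:00 = 17:05 on Jun 25.

17:05 on June 25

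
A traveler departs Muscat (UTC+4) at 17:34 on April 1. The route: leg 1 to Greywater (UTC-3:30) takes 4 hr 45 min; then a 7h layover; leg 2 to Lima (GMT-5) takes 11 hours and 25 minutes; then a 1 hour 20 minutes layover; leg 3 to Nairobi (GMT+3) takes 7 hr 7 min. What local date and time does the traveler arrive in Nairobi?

Convert departure to UTC: 17:34 − 4:00 = 13:34 UTC on Apr 1.
Add 4 hours 45 minutes leg 1 → 18:19 UTC.
Add 7 hours layover in Greywater → 01:19 UTC (Apr 2).
Add 11 hours 25 minutes leg 2 → 12:44 UTC.
Add 1 hour 20 minutes layover in Lima → 14:04 UTC.
Add 7 hours 7 minutes leg 3 → 21:11 UTC.
Nairobi is UTC+3:00, so local arrival = 21:11 + 3:00 = 00:11 on Apr 3.

00:11 on April 3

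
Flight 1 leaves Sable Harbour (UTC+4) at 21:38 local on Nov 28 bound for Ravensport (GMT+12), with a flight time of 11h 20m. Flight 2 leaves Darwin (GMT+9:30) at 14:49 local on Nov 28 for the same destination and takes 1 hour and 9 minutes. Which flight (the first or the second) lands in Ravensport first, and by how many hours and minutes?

the second, by 22 hours 30 minutes

Flight 1 in UTC: 21:38 − 4:00 = 17:38 on Nov 28.
+11 hours and 20 minutes → arrive 04:58 UTC on Nov 29.
Flight 2 in UTC: 14:49 − 9:30 = 05:19 on Nov 28.
+1 hour 9 minutes → arrive 06:28 UTC on Nov 28.
Flight 2 lands earlier by 22 hours 30 minutes.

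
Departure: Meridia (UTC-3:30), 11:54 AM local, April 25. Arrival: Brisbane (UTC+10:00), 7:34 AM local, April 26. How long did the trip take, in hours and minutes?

6 hours 10 minutes

Brisbane is 13:30 ahead of Meridia.
Clock-face elapsed time (ignoring zones) is 19 hours 40 minutes.
Actual elapsed = 19 hours 40 minutes − 13:30 = 6 hours 10 minutes.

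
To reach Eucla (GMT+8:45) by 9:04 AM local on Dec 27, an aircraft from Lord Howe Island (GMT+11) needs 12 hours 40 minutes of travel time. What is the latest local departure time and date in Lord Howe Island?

Target arrival in UTC: 9:04 AM − 8:45 = 12:19 AM on Dec 27.
Subtract 12 hours and 40 minutes → departure 11:39 AM UTC on Dec 26.
Lord Howe Island is UTC+11:00: 11:39 AM + 11:00 = 10:39 PM on Dec 26.

10:39 PM on December 26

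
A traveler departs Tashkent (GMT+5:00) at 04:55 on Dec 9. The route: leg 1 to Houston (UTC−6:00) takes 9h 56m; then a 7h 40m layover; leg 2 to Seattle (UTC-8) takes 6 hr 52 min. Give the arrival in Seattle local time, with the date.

Convert departure to UTC: 04:55 − 5:00 = 23:55 UTC on Dec 8.
Add 9 hours and 56 minutes leg 1 → 09:51 UTC (Dec 9).
Add 7 hours and 40 minutes layover in Houston → 17:31 UTC.
Add 6 hours 52 minutes leg 2 → 00:23 UTC (Dec 10).
Seattle is UTC−8:00, so local arrival = 00:23 − 8:00 = 16:23 on Dec 9.

16:23 on December 9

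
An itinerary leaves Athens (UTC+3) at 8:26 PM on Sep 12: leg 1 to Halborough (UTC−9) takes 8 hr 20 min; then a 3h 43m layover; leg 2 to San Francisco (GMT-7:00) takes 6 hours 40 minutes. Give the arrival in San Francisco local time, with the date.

5:09 AM on September 13

Convert departure to UTC: 8:26 PM − 3:00 = 5:26 PM UTC on Sep 12.
Add 8 hours and 20 minutes leg 1 → 1:46 AM UTC (Sep 13).
Add 3 hours and 43 minutes layover in Halborough → 5:29 AM UTC.
Add 6 hours 40 minutes leg 2 → 12:09 PM UTC.
San Francisco is UTC−7:00, so local arrival = 12:09 PM − 7:00 = 5:09 AM on Sep 13.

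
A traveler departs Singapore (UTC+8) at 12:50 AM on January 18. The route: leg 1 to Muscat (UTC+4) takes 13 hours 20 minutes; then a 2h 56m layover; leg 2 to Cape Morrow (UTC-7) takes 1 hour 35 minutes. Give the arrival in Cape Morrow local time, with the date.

Convert departure to UTC: 12:50 AM − 8:00 = 4:50 PM UTC on Jan 17.
Add 13 hours and 20 minutes leg 1 → 6:10 AM UTC (Jan 18).
Add 2 hours and 56 minutes layover in Muscat → 9:06 AM UTC.
Add 1 hour and 35 minutes leg 2 → 10:41 AM UTC.
Cape Morrow is UTC−7:00, so local arrival = 10:41 AM − 7:00 = 3:41 AM on Jan 18.

3:41 AM on Jan 18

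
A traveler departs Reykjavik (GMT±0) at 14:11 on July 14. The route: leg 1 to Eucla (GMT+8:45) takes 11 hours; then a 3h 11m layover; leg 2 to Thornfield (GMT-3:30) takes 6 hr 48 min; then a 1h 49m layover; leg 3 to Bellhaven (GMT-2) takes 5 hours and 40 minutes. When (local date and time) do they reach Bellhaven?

Reykjavik is at UTC+0, so departure is already 14:11 UTC on Jul 14.
Add 11 hours leg 1 → 01:11 UTC (Jul 15).
Add 3 hours and 11 minutes layover in Eucla → 04:22 UTC.
Add 6 hours 48 minutes leg 2 → 11:10 UTC.
Add 1 hour and 49 minutes layover in Thornfield → 12:59 UTC.
Add 5 hours 40 minutes leg 3 → 18:39 UTC.
Bellhaven is UTC−2:00, so local arrival = 18:39 − 2:00 = 16:39 on Jul 15.

16:39 on July 15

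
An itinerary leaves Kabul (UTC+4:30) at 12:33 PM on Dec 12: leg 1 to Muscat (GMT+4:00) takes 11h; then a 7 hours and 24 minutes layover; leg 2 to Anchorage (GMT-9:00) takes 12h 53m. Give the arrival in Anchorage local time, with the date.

6:20 AM on December 13

Convert departure to UTC: 12:33 PM − 4:30 = 8:03 AM UTC on Dec 12.
Add 11 hours leg 1 → 7:03 PM UTC.
Add 7 hours and 24 minutes layover in Muscat → 2:27 AM UTC (Dec 13).
Add 12 hours 53 minutes leg 2 → 3:20 PM UTC.
Anchorage is UTC−9:00, so local arrival = 3:20 PM − 9:00 = 6:20 AM on Dec 13.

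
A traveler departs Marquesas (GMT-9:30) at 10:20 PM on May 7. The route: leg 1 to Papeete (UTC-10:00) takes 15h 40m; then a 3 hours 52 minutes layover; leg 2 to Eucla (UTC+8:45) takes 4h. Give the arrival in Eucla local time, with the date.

Convert departure to UTC: 10:20 PM + 9:30 = 7:50 AM UTC on May 8.
Add 15 hours 40 minutes leg 1 → 11:30 PM UTC.
Add 3 hours and 52 minutes layover in Papeete → 3:22 AM UTC (May 9).
Add 4 hours leg 2 → 7:22 AM UTC.
Eucla is UTC+8:45, so local arrival = 7:22 AM + 8:45 = 4:07 PM on May 9.

4:07 PM on May 9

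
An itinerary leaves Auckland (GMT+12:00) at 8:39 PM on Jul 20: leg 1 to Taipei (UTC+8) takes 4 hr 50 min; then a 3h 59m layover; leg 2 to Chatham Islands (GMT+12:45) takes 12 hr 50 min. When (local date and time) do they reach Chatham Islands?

7:03 PM on Jul 21

Convert departure to UTC: 8:39 PM − 12:00 = 8:39 AM UTC on Jul 20.
Add 4 hours 50 minutes leg 1 → 1:29 PM UTC.
Add 3 hours 59 minutes layover in Taipei → 5:28 PM UTC.
Add 12 hours 50 minutes leg 2 → 6:18 AM UTC (Jul 21).
Chatham Islands is UTC+12:45, so local arrival = 6:18 AM + 12:45 = 7:03 PM on Jul 21.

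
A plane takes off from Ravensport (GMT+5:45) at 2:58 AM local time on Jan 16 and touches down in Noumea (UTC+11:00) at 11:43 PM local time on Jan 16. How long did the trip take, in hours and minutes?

15 hours 30 minutes

Departure in UTC: 2:58 AM − 5:45 = 9:13 PM on Jan 15.
Arrival in UTC: 11:43 PM − 11:00 = 12:43 PM on Jan 16.
Elapsed = 12:43 PM − 9:13 PM (+1 day) = 15 hours 30 minutes.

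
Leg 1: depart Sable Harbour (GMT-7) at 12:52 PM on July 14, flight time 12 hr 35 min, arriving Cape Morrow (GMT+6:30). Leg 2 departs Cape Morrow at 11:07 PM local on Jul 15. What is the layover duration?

8 hours 10 minutes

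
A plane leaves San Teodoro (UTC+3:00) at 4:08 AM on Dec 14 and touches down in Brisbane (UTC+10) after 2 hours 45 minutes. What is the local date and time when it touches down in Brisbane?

1:53 PM on December 14

Convert departure to UTC: 4:08 AM − 3:00 = 1:08 AM UTC on Dec 14.
Add 2 hours 45 minutes travel time → 3:53 AM UTC.
Brisbane is UTC+10:00, so local arrival = 3:53 AM + 10:00 = 1:53 PM on Dec 14.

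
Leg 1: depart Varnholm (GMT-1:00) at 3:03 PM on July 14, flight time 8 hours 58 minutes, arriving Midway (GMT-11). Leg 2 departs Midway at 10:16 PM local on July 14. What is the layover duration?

Convert departure to UTC: 3:03 PM + 1:00 = 4:03 PM UTC on Jul 14.
Add 8 hours 58 minutes flight time → 1:01 AM UTC (Jul 15).
Midway is UTC−11:00, so local arrival = 1:01 AM − 11:00 = 2:01 PM on Jul 14.
Layover = 10:16 PM − 2:01 PM = 8 hours 15 minutes.

8 hours 15 minutes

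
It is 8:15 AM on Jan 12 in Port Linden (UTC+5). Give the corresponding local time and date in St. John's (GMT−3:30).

11:45 PM on Jan 11

St. John's is 8:30 behind Port Linden.
Shift by the zone difference: 8:15 AM − 8:30 = 11:45 PM on Jan 11 in St. John's.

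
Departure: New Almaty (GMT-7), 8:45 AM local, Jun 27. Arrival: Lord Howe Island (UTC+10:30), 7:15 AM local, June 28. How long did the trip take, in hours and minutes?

5 hours

Departure in UTC: 8:45 AM + 7:00 = 3:45 PM on Jun 27.
Arrival in UTC: 7:15 AM − 10:30 = 8:45 PM on Jun 27.
Elapsed = 8:45 PM − 3:45 PM = 5 hours.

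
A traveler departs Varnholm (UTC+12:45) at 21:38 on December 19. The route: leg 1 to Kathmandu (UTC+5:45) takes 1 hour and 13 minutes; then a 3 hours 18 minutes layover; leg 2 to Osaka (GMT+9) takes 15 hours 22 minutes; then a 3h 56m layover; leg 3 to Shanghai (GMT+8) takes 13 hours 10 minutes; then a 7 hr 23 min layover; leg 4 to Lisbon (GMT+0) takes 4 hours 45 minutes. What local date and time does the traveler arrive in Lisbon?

10:00 on December 21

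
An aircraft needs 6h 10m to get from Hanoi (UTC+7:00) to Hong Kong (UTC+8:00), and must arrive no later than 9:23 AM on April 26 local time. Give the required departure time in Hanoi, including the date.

Target arrival in UTC: 9:23 AM − 8:00 = 1:23 AM on Apr 26.
Subtract 6 hours and 10 minutes → departure 7:13 PM UTC on Apr 25.
Hanoi is UTC+7:00: 7:13 PM + 7:00 = 2:13 AM on Apr 26.

2:13 AM on April 26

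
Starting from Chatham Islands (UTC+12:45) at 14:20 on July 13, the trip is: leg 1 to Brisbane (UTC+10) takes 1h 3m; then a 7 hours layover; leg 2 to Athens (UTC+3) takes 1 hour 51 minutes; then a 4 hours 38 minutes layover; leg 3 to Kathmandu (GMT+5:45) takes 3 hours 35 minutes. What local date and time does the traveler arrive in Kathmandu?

Convert departure to UTC: 14:20 − 12:45 = 01:35 UTC on Jul 13.
Add 1 hour and 3 minutes leg 1 → 02:38 UTC.
Add 7 hours layover in Brisbane → 09:38 UTC.
Add 1 hour 51 minutes leg 2 → 11:29 UTC.
Add 4 hours 38 minutes layover in Athens → 16:07 UTC.
Add 3 hours and 35 minutes leg 3 → 19:42 UTC.
Kathmandu is UTC+5:45, so local arrival = 19:42 + 5:45 = 01:27 on Jul 14.

01:27 on July 14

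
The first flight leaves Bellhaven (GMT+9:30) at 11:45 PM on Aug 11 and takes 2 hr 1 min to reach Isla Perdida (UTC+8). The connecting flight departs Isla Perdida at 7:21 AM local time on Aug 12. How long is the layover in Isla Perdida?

Convert departure to UTC: 11:45 PM − 9:30 = 2:15 PM UTC on Aug 11.
Add 2 hours 1 minute flight time → 4:16 PM UTC.
Isla Perdida is UTC+8:00, so local arrival = 4:16 PM + 8:00 = 12:16 AM on Aug 12.
Layover = 7:21 AM − 12:16 AM = 7 hours 5 minutes.

7 hours 5 minutes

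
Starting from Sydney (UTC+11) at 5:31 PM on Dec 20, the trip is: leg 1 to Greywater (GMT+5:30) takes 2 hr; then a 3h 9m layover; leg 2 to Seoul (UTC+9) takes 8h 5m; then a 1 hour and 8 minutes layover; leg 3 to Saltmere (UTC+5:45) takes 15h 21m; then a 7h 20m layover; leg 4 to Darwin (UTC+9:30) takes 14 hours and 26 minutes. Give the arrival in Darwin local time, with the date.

Convert departure to UTC: 5:31 PM − 11:00 = 6:31 AM UTC on Dec 20.
Add 2 hours leg 1 → 8:31 AM UTC.
Add 3 hours 9 minutes layover in Greywater → 11:40 AM UTC.
Add 8 hours and 5 minutes leg 2 → 7:45 PM UTC.
Add 1 hour 8 minutes layover in Seoul → 8:53 PM UTC.
Add 15 hours and 21 minutes leg 3 → 12:14 PM UTC (Dec 21).
Add 7 hours and 20 minutes layover in Saltmere → 7:34 PM UTC.
Add 14 hours 26 minutes leg 4 → 10:00 AM UTC (Dec 22).
Darwin is UTC+9:30, so local arrival = 10:00 AM + 9:30 = 7:30 PM on Dec 22.

7:30 PM on December 22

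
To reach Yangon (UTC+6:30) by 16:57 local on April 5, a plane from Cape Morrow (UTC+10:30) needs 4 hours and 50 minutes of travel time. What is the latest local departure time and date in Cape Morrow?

16:07 on Apr 5

Target arrival in UTC: 16:57 − 6:30 = 10:27 on Apr 5.
Subtract 4 hours and 50 minutes → departure 05:37 UTC on Apr 5.
Cape Morrow is UTC+10:30: 05:37 + 10:30 = 16:07 on Apr 5.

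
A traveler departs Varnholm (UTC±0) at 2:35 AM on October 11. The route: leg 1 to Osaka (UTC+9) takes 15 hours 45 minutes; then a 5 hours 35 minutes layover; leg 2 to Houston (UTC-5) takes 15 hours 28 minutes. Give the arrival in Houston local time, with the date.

10:23 AM on October 12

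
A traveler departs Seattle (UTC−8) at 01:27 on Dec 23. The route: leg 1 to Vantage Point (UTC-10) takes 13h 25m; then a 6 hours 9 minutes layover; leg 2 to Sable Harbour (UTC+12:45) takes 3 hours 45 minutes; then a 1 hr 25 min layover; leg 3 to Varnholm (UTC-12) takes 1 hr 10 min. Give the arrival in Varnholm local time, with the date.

23:21 on Dec 23

Convert departure to UTC: 01:27 + 8:00 = 09:27 UTC on Dec 23.
Add 13 hours 25 minutes leg 1 → 22:52 UTC.
Add 6 hours 9 minutes layover in Vantage Point → 05:01 UTC (Dec 24).
Add 3 hours 45 minutes leg 2 → 08:46 UTC.
Add 1 hour and 25 minutes layover in Sable Harbour → 10:11 UTC.
Add 1 hour and 10 minutes leg 3 → 11:21 UTC.
Varnholm is UTC−12:00, so local arrival = 11:21 − 12:00 = 23:21 on Dec 23.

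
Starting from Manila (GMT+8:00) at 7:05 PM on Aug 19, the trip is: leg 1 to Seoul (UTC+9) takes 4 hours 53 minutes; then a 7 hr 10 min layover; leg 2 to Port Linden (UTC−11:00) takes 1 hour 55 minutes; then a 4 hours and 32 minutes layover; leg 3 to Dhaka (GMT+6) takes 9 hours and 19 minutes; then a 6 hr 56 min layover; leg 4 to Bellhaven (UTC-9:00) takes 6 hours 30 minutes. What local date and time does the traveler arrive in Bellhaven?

Convert departure to UTC: 7:05 PM − 8:00 = 11:05 AM UTC on Aug 19.
Add 4 hours 53 minutes leg 1 → 3:58 PM UTC.
Add 7 hours 10 minutes layover in Seoul → 11:08 PM UTC.
Add 1 hour 55 minutes leg 2 → 1:03 AM UTC (Aug 20).
Add 4 hours 32 minutes layover in Port Linden → 5:35 AM UTC.
Add 9 hours 19 minutes leg 3 → 2:54 PM UTC.
Add 6 hours 56 minutes layover in Dhaka → 9:50 PM UTC.
Add 6 hours 30 minutes leg 4 → 4:20 AM UTC (Aug 21).
Bellhaven is UTC−9:00, so local arrival = 4:20 AM − 9:00 = 7:20 PM on Aug 20.

7:20 PM on Aug 20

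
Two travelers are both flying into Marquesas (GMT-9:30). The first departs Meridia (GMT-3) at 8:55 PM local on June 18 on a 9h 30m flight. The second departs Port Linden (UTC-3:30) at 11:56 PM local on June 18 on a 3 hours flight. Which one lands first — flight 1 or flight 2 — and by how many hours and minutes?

Flight 1 in UTC: 8:55 PM + 3:00 = 11:55 PM on Jun 18.
+9 hours and 30 minutes → arrive 9:25 AM UTC on Jun 19.
Flight 2 in UTC: 11:56 PM + 3:30 = 3:26 AM on Jun 19.
+3 hours → arrive 6:26 AM UTC on Jun 19.
Flight 2 lands earlier by 2 hours 59 minutes.

the second, by 2 hours 59 minutes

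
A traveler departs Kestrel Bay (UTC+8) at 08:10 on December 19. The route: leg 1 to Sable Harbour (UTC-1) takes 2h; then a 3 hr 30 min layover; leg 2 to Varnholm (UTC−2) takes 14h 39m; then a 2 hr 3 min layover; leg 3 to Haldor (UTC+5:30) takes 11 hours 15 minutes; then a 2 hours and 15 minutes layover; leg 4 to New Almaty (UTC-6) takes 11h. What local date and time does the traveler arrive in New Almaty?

Convert departure to UTC: 08:10 − 8:00 = 00:10 UTC on Dec 19.
Add 2 hours leg 1 → 02:10 UTC.
Add 3 hours 30 minutes layover in Sable Harbour → 05:40 UTC.
Add 14 hours 39 minutes leg 2 → 20:19 UTC.
Add 2 hours and 3 minutes layover in Varnholm → 22:22 UTC.
Add 11 hours and 15 minutes leg 3 → 09:37 UTC (Dec 20).
Add 2 hours 15 minutes layover in Haldor → 11:52 UTC.
Add 11 hours leg 4 → 22:52 UTC.
New Almaty is UTC−6:00, so local arrival = 22:52 − 6:00 = 16:52 on Dec 20.

16:52 on December 20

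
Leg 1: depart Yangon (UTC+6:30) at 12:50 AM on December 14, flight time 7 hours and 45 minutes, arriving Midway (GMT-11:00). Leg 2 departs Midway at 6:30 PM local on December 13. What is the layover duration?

3 hours 25 minutes

Convert departure to UTC: 12:50 AM − 6:30 = 6:20 PM UTC on Dec 13.
Add 7 hours and 45 minutes flight time → 2:05 AM UTC (Dec 14).
Midway is UTC−11:00, so local arrival = 2:05 AM − 11:00 = 3:05 PM on Dec 13.
Layover = 6:30 PM − 3:05 PM = 3 hours 25 minutes.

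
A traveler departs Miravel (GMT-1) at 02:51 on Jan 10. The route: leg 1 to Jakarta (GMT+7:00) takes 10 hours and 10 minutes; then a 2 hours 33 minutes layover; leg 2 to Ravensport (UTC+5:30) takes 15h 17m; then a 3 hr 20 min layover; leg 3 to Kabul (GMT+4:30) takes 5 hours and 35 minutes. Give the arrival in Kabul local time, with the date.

21:16 on Jan 11

Convert departure to UTC: 02:51 + 1:00 = 03:51 UTC on Jan 10.
Add 10 hours 10 minutes leg 1 → 14:01 UTC.
Add 2 hours 33 minutes layover in Jakarta → 16:34 UTC.
Add 15 hours 17 minutes leg 2 → 07:51 UTC (Jan 11).
Add 3 hours 20 minutes layover in Ravensport → 11:11 UTC.
Add 5 hours and 35 minutes leg 3 → 16:46 UTC.
Kabul is UTC+4:30, so local arrival = 16:46 + 4:30 = 21:16 on Jan 11.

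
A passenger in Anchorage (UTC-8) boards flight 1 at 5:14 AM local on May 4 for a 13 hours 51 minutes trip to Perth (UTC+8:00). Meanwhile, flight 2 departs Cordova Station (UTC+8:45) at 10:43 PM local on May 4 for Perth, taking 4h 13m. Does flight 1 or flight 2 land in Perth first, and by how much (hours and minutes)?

the second, by 8 hours 54 minutes

Flight 1 in UTC: 5:14 AM + 8:00 = 1:14 PM on May 4.
+13 hours 51 minutes → arrive 3:05 AM UTC on May 5.
Flight 2 in UTC: 10:43 PM − 8:45 = 1:58 PM on May 4.
+4 hours and 13 minutes → arrive 6:11 PM UTC on May 4.
Flight 2 lands earlier by 8 hours 54 minutes.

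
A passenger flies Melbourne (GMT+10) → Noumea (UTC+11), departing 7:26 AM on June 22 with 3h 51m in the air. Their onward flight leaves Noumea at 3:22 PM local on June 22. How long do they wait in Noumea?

Convert departure to UTC: 7:26 AM − 10:00 = 9:26 PM UTC on Jun 21.
Add 3 hours 51 minutes flight time → 1:17 AM UTC (Jun 22).
Noumea is UTC+11:00, so local arrival = 1:17 AM + 11:00 = 12:17 PM on Jun 22.
Layover = 3:22 PM − 12:17 PM = 3 hours 5 minutes.

3 hours 5 minutes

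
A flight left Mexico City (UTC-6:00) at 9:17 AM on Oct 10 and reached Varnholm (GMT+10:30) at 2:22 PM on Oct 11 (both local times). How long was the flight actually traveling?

Departure in UTC: 9:17 AM + 6:00 = 3:17 PM on Oct 10.
Arrival in UTC: 2:22 PM − 10:30 = 3:52 AM on Oct 11.
Elapsed = 3:52 AM − 3:17 PM (+1 day) = 12 hours 35 minutes.

12 hours 35 minutes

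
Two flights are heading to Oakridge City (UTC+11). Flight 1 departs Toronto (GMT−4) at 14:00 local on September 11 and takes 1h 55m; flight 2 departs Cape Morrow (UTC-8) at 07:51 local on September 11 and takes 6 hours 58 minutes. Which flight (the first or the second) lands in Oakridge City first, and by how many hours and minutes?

the first, by 2 hours 54 minutes

Flight 1 in UTC: 14:00 + 4:00 = 18:00 on Sep 11.
+1 hour and 55 minutes → arrive 19:55 UTC on Sep 11.
Flight 2 in UTC: 07:51 + 8:00 = 15:51 on Sep 11.
+6 hours 58 minutes → arrive 22:49 UTC on Sep 11.
Flight 1 lands earlier by 2 hours 54 minutes.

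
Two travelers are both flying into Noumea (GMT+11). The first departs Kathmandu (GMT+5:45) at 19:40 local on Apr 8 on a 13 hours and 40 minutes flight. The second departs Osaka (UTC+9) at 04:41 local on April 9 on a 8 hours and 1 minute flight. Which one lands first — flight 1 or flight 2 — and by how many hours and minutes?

Flight 1 in UTC: 19:40 − 5:45 = 13:55 on Apr 8.
+13 hours and 40 minutes → arrive 03:35 UTC on Apr 9.
Flight 2 in UTC: 04:41 − 9:00 = 19:41 on Apr 8.
+8 hours 1 minute → arrive 03:42 UTC on Apr 9.
Flight 1 lands earlier by 7 minutes.

the first, by 7 minutes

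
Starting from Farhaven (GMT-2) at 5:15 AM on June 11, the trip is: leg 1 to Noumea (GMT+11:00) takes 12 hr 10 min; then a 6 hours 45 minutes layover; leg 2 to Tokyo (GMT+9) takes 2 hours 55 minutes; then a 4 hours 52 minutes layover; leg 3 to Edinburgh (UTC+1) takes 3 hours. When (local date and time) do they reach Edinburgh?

1:57 PM on June 12

Convert departure to UTC: 5:15 AM + 2:00 = 7:15 AM UTC on Jun 11.
Add 12 hours and 10 minutes leg 1 → 7:25 PM UTC.
Add 6 hours 45 minutes layover in Noumea → 2:10 AM UTC (Jun 12).
Add 2 hours 55 minutes leg 2 → 5:05 AM UTC.
Add 4 hours 52 minutes layover in Tokyo → 9:57 AM UTC.
Add 3 hours leg 3 → 12:57 PM UTC.
Edinburgh is UTC+1:00, so local arrival = 12:57 PM + 1:00 = 1:57 PM on Jun 12.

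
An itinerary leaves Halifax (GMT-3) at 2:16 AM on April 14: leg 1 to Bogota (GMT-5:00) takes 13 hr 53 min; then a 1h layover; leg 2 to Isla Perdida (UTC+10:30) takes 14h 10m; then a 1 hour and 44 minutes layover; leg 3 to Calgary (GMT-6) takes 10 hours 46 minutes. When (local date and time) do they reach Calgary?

4:49 PM on April 15

Convert departure to UTC: 2:16 AM + 3:00 = 5:16 AM UTC on Apr 14.
Add 13 hours and 53 minutes leg 1 → 7:09 PM UTC.
Add 1 hour layover in Bogota → 8:09 PM UTC.
Add 14 hours 10 minutes leg 2 → 10:19 AM UTC (Apr 15).
Add 1 hour and 44 minutes layover in Isla Perdida → 12:03 PM UTC.
Add 10 hours and 46 minutes leg 3 → 10:49 PM UTC.
Calgary is UTC−6:00, so local arrival = 10:49 PM − 6:00 = 4:49 PM on Apr 15.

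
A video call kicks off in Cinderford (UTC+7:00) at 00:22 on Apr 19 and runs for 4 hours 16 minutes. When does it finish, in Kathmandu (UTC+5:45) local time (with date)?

03:23 on Apr 19

Kathmandu is 1:15 behind Cinderford.
After 4 hours and 16 minutes it is 04:38 in Cinderford.
Shift by the zone difference: 04:38 − 1:15 = 03:23 on Apr 19 in Kathmandu.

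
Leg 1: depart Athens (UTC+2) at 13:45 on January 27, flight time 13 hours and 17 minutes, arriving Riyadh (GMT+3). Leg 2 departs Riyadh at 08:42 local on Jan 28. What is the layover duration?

4 hours 40 minutes

Convert departure to UTC: 13:45 − 2:00 = 11:45 UTC on Jan 27.
Add 13 hours and 17 minutes flight time → 01:02 UTC (Jan 28).
Riyadh is UTC+3:00, so local arrival = 01:02 + 3:00 = 04:02 on Jan 28.
Layover = 08:42 − 04:02 = 4 hours 40 minutes.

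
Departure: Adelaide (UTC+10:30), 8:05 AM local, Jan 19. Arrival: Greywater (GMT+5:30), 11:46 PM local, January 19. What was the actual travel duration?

20 hours 41 minutes

Greywater is 5:00 behind Adelaide.
Clock-face elapsed time (ignoring zones) is 15 hours 41 minutes.
Actual elapsed = 15 hours 41 minutes + 5:00 = 20 hours 41 minutes.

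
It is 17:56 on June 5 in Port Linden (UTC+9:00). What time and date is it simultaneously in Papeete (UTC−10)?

22:56 on June 4

Papeete is 19:00 behind Port Linden.
Shift by the zone difference: 17:56 − 19:00 = 22:56 on Jun 4 in Papeete.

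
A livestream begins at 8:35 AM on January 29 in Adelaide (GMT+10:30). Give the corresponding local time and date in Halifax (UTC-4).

6:05 PM on January 28

In UTC: 8:35 AM − 10:30 = 10:05 PM on Jan 28.
Halifax is UTC−4:00: 10:05 PM − 4:00 = 6:05 PM on Jan 28.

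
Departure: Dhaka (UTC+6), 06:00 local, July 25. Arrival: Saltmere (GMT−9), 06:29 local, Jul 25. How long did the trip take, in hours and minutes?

15 hours 29 minutes

Departure in UTC: 06:00 − 6:00 = 00:00 on Jul 25.
Arrival in UTC: 06:29 + 9:00 = 15:29 on Jul 25.
Elapsed = 15:29 − 00:00 = 15 hours 29 minutes.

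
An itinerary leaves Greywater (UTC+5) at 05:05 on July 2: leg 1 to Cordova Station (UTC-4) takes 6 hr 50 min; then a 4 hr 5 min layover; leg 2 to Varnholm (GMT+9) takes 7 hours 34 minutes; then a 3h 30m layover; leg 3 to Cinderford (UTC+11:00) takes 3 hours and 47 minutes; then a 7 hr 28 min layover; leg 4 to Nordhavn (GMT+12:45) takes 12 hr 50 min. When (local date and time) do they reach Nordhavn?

10:54 on July 4

Convert departure to UTC: 05:05 − 5:00 = 00:05 UTC on Jul 2.
Add 6 hours and 50 minutes leg 1 → 06:55 UTC.
Add 4 hours 5 minutes layover in Cordova Station → 11:00 UTC.
Add 7 hours and 34 minutes leg 2 → 18:34 UTC.
Add 3 hours 30 minutes layover in Varnholm → 22:04 UTC.
Add 3 hours and 47 minutes leg 3 → 01:51 UTC (Jul 3).
Add 7 hours 28 minutes layover in Cinderford → 09:19 UTC.
Add 12 hours and 50 minutes leg 4 → 22:09 UTC.
Nordhavn is UTC+12:45, so local arrival = 22:09 + 12:45 = 10:54 on Jul 4.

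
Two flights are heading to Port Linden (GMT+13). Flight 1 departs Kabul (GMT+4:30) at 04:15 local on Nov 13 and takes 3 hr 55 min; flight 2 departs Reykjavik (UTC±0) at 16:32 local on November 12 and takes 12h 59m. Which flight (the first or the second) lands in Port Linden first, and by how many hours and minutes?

the first, by 1 hour 51 minutes

Flight 1 in UTC: 04:15 − 4:30 = 23:45 on Nov 12.
+3 hours 55 minutes → arrive 03:40 UTC on Nov 13.
Flight 2 departs at 16:32 UTC (Nov 12).
+12 hours and 59 minutes → arrive 05:31 UTC on Nov 13.
Flight 1 lands earlier by 1 hour 51 minutes.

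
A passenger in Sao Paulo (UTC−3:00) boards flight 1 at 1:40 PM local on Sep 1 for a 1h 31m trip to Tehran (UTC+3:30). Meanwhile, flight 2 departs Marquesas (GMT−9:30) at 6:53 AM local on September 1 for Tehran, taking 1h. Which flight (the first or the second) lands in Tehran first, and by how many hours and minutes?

Flight 1 in UTC: 1:40 PM + 3:00 = 4:40 PM on Sep 1.
+1 hour and 31 minutes → arrive 6:11 PM UTC on Sep 1.
Flight 2 in UTC: 6:53 AM + 9:30 = 4:23 PM on Sep 1.
+1 hour → arrive 5:23 PM UTC on Sep 1.
Flight 2 lands earlier by 48 minutes.

the second, by 48 minutes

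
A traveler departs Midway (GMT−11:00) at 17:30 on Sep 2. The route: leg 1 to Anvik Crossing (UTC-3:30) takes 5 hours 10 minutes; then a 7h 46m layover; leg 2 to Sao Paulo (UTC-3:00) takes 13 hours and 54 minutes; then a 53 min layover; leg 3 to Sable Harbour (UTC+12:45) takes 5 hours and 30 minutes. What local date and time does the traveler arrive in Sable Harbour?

02:28 on September 5

Convert departure to UTC: 17:30 + 11:00 = 04:30 UTC on Sep 3.
Add 5 hours and 10 minutes leg 1 → 09:40 UTC.
Add 7 hours and 46 minutes layover in Anvik Crossing → 17:26 UTC.
Add 13 hours and 54 minutes leg 2 → 07:20 UTC (Sep 4).
Add 53 minutes layover in Sao Paulo → 08:13 UTC.
Add 5 hours and 30 minutes leg 3 → 13:43 UTC.
Sable Harbour is UTC+12:45, so local arrival = 13:43 + 12:45 = 02:28 on Sep 5.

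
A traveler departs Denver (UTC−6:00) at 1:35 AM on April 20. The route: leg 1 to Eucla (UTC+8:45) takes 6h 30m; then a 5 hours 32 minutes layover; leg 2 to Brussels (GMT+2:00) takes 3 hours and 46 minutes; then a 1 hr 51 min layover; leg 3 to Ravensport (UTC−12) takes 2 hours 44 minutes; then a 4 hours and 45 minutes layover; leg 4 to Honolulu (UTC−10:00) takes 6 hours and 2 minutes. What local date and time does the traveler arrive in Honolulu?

Convert departure to UTC: 1:35 AM + 6:00 = 7:35 AM UTC on Apr 20.
Add 6 hours and 30 minutes leg 1 → 2:05 PM UTC.
Add 5 hours and 32 minutes layover in Eucla → 7:37 PM UTC.
Add 3 hours 46 minutes leg 2 → 11:23 PM UTC.
Add 1 hour 51 minutes layover in Brussels → 1:14 AM UTC (Apr 21).
Add 2 hours and 44 minutes leg 3 → 3:58 AM UTC.
Add 4 hours and 45 minutes layover in Ravensport → 8:43 AM UTC.
Add 6 hours and 2 minutes leg 4 → 2:45 PM UTC.
Honolulu is UTC−10:00, so local arrival = 2:45 PM − 10:00 = 4:45 AM on Apr 21.

4:45 AM on April 21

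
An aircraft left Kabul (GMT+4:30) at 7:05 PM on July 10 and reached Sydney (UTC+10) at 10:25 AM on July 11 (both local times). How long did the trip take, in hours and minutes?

9 hours 50 minutes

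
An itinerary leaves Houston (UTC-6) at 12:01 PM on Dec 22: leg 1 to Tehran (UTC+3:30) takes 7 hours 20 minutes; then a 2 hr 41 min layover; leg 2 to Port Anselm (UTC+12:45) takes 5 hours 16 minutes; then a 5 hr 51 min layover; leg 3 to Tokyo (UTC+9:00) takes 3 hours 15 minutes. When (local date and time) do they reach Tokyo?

3:24 AM on December 24

Convert departure to UTC: 12:01 PM + 6:00 = 6:01 PM UTC on Dec 22.
Add 7 hours 20 minutes leg 1 → 1:21 AM UTC (Dec 23).
Add 2 hours and 41 minutes layover in Tehran → 4:02 AM UTC.
Add 5 hours and 16 minutes leg 2 → 9:18 AM UTC.
Add 5 hours 51 minutes layover in Port Anselm → 3:09 PM UTC.
Add 3 hours and 15 minutes leg 3 → 6:24 PM UTC.
Tokyo is UTC+9:00, so local arrival = 6:24 PM + 9:00 = 3:24 AM on Dec 24.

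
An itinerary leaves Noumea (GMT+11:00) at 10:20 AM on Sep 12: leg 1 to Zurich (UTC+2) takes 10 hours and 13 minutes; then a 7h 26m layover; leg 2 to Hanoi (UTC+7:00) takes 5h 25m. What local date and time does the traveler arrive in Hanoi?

5:24 AM on Sep 13

Convert departure to UTC: 10:20 AM − 11:00 = 11:20 PM UTC on Sep 11.
Add 10 hours 13 minutes leg 1 → 9:33 AM UTC (Sep 12).
Add 7 hours and 26 minutes layover in Zurich → 4:59 PM UTC.
Add 5 hours and 25 minutes leg 2 → 10:24 PM UTC.
Hanoi is UTC+7:00, so local arrival = 10:24 PM + 7:00 = 5:24 AM on Sep 13.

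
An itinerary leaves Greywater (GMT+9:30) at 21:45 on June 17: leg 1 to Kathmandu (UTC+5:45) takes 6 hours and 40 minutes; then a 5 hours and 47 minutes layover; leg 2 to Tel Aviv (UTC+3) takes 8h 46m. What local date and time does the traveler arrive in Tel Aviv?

12:28 on June 18

Convert departure to UTC: 21:45 − 9:30 = 12:15 UTC on Jun 17.
Add 6 hours and 40 minutes leg 1 → 18:55 UTC.
Add 5 hours and 47 minutes layover in Kathmandu → 00:42 UTC (Jun 18).
Add 8 hours 46 minutes leg 2 → 09:28 UTC.
Tel Aviv is UTC+3:00, so local arrival = 09:28 + 3:00 = 12:28 on Jun 18.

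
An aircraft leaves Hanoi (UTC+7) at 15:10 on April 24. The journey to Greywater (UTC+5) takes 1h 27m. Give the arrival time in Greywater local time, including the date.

14:37 on April 24

Greywater is 2:00 behind Hanoi.
After 1 hour and 27 minutes it is 16:37 in Hanoi.
Shift by the zone difference: 16:37 − 2:00 = 14:37 on Apr 24 in Greywater.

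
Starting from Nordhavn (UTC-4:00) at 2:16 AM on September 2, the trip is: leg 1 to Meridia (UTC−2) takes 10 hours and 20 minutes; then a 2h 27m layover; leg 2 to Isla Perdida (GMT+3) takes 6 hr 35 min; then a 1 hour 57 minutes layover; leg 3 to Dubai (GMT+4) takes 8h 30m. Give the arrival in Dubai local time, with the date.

Convert departure to UTC: 2:16 AM + 4:00 = 6:16 AM UTC on Sep 2.
Add 10 hours 20 minutes leg 1 → 4:36 PM UTC.
Add 2 hours and 27 minutes layover in Meridia → 7:03 PM UTC.
Add 6 hours 35 minutes leg 2 → 1:38 AM UTC (Sep 3).
Add 1 hour and 57 minutes layover in Isla Perdida → 3:35 AM UTC.
Add 8 hours and 30 minutes leg 3 → 12:05 PM UTC.
Dubai is UTC+4:00, so local arrival = 12:05 PM + 4:00 = 4:05 PM on Sep 3.

4:05 PM on September 3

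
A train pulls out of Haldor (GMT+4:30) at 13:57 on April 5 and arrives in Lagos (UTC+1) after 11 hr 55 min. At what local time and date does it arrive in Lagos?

Convert departure to UTC: 13:57 − 4:30 = 09:27 UTC on Apr 5.
Add 11 hours 55 minutes travel time → 21:22 UTC.
Lagos is UTC+1:00, so local arrival = 21:22 + 1:00 = 22:22 on Apr 5.

22:22 on Apr 5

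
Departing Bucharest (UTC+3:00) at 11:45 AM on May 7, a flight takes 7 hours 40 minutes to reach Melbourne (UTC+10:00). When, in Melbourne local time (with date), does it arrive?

Convert departure to UTC: 11:45 AM − 3:00 = 8:45 AM UTC on May 7.
Add 7 hours 40 minutes travel time → 4:25 PM UTC.
Melbourne is UTC+10:00, so local arrival = 4:25 PM + 10:00 = 2:25 AM on May 8.

2:25 AM on May 8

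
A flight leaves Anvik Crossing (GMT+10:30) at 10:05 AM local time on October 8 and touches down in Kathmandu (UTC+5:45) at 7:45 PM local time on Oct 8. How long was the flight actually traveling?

14 hours 25 minutes

Departure in UTC: 10:05 AM − 10:30 = 11:35 PM on Oct 7.
Arrival in UTC: 7:45 PM − 5:45 = 2:00 PM on Oct 8.
Elapsed = 2:00 PM − 11:35 PM (+1 day) = 14 hours 25 minutes.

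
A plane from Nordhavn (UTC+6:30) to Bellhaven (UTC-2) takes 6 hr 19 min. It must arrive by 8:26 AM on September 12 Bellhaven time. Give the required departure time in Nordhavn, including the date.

10:37 AM on September 12

Target arrival in UTC: 8:26 AM + 2:00 = 10:26 AM on Sep 12.
Subtract 6 hours and 19 minutes → departure 4:07 AM UTC on Sep 12.
Nordhavn is UTC+6:30: 4:07 AM + 6:30 = 10:37 AM on Sep 12.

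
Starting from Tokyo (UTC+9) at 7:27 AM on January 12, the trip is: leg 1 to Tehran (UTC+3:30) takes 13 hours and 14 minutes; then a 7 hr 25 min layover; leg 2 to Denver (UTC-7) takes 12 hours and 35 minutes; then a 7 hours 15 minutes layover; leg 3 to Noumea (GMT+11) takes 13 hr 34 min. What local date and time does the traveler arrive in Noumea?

3:30 PM on January 14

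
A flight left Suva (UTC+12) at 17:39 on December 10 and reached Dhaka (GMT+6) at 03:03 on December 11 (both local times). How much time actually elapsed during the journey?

Departure in UTC: 17:39 − 12:00 = 05:39 on Dec 10.
Arrival in UTC: 03:03 − 6:00 = 21:03 on Dec 10.
Elapsed = 21:03 − 05:39 = 15 hours 24 minutes.

15 hours 24 minutes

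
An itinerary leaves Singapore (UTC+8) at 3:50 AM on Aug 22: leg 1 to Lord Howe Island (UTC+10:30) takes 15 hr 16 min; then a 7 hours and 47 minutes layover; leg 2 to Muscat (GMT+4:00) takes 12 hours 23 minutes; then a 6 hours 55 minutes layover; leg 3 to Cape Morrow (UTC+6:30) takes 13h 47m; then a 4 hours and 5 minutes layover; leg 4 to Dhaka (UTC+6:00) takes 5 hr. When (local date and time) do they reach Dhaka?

Convert departure to UTC: 3:50 AM − 8:00 = 7:50 PM UTC on Aug 21.
Add 15 hours and 16 minutes leg 1 → 11:06 AM UTC (Aug 22).
Add 7 hours 47 minutes layover in Lord Howe Island → 6:53 PM UTC.
Add 12 hours 23 minutes leg 2 → 7:16 AM UTC (Aug 23).
Add 6 hours 55 minutes layover in Muscat → 2:11 PM UTC.
Add 13 hours and 47 minutes leg 3 → 3:58 AM UTC (Aug 24).
Add 4 hours 5 minutes layover in Cape Morrow → 8:03 AM UTC.
Add 5 hours leg 4 → 1:03 PM UTC.
Dhaka is UTC+6:00, so local arrival = 1:03 PM + 6:00 = 7:03 PM on Aug 24.

7:03 PM on August 24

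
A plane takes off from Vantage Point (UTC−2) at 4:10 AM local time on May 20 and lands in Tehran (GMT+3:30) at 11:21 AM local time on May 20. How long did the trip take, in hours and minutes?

1 hour 41 minutes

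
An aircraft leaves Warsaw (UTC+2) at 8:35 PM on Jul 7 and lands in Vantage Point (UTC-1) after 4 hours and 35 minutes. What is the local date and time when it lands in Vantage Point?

10:10 PM on July 7

Vantage Point is 3:00 behind Warsaw.
After 4 hours and 35 minutes it is 1:10 AM (Jul 8) in Warsaw.
Shift by the zone difference: 1:10 AM − 3:00 = 10:10 PM on Jul 7 in Vantage Point.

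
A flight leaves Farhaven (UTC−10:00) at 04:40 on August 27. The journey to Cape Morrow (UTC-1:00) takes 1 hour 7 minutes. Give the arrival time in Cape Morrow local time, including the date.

14:47 on Aug 27

Convert departure to UTC: 04:40 + 10:00 = 14:40 UTC on Aug 27.
Add 1 hour and 7 minutes travel time → 15:47 UTC.
Cape Morrow is UTC−1:00, so local arrival = 15:47 − 1:00 = 14:47 on Aug 27.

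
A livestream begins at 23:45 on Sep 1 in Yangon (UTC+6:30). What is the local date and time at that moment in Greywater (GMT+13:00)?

Greywater is 6:30 ahead of Yangon.
Shift by the zone difference: 23:45 + 6:30 = 06:15 on Sep 2 in Greywater.

06:15 on September 2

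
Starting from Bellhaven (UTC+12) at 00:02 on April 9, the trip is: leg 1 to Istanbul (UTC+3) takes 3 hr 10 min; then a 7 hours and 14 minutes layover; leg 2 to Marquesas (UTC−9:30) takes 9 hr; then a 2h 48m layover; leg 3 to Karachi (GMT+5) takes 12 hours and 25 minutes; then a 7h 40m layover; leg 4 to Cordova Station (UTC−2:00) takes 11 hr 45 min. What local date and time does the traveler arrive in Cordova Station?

Convert departure to UTC: 00:02 − 12:00 = 12:02 UTC on Apr 8.
Add 3 hours 10 minutes leg 1 → 15:12 UTC.
Add 7 hours 14 minutes layover in Istanbul → 22:26 UTC.
Add 9 hours leg 2 → 07:26 UTC (Apr 9).
Add 2 hours and 48 minutes layover in Marquesas → 10:14 UTC.
Add 12 hours and 25 minutes leg 3 → 22:39 UTC.
Add 7 hours 40 minutes layover in Karachi → 06:19 UTC (Apr 10).
Add 11 hours 45 minutes leg 4 → 18:04 UTC.
Cordova Station is UTC−2:00, so local arrival = 18:04 − 2:00 = 16:04 on Apr 10.

16:04 on April 10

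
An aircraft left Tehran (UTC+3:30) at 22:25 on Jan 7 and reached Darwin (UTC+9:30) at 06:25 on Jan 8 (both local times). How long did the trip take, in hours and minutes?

Departure in UTC: 22:25 − 3:30 = 18:55 on Jan 7.
Arrival in UTC: 06:25 − 9:30 = 20:55 on Jan 7.
Elapsed = 20:55 − 18:55 = 2 hours.

2 hours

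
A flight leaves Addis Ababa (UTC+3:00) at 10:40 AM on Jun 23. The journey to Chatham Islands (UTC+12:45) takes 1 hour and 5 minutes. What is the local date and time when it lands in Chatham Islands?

9:30 PM on Jun 23

Convert departure to UTC: 10:40 AM − 3:00 = 7:40 AM UTC on Jun 23.
Add 1 hour and 5 minutes travel time → 8:45 AM UTC.
Chatham Islands is UTC+12:45, so local arrival = 8:45 AM + 12:45 = 9:30 PM on Jun 23.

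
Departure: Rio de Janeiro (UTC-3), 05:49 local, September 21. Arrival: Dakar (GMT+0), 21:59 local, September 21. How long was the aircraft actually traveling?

13 hours 10 minutes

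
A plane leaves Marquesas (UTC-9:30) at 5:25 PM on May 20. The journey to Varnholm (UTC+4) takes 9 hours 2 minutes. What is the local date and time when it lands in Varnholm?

Varnholm is 13:30 ahead of Marquesas.
After 9 hours 2 minutes it is 2:27 AM (May 21) in Marquesas.
Shift by the zone difference: 2:27 AM + 13:30 = 3:57 PM on May 21 in Varnholm.

3:57 PM on May 21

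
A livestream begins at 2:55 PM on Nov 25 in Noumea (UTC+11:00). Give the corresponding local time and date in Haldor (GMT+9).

Haldor is 2:00 behind Noumea.
Shift by the zone difference: 2:55 PM − 2:00 = 12:55 PM on Nov 25 in Haldor.

12:55 PM on Nov 25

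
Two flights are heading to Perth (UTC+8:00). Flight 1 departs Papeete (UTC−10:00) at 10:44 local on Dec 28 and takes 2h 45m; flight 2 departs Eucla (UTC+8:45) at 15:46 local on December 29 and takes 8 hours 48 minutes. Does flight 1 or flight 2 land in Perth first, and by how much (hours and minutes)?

Flight 1 in UTC: 10:44 + 10:00 = 20:44 on Dec 28.
+2 hours and 45 minutes → arrive 23:29 UTC on Dec 28.
Flight 2 in UTC: 15:46 − 8:45 = 07:01 on Dec 29.
+8 hours and 48 minutes → arrive 15:49 UTC on Dec 29.
Flight 1 lands earlier by 16 hours 20 minutes.

the first, by 16 hours 20 minutes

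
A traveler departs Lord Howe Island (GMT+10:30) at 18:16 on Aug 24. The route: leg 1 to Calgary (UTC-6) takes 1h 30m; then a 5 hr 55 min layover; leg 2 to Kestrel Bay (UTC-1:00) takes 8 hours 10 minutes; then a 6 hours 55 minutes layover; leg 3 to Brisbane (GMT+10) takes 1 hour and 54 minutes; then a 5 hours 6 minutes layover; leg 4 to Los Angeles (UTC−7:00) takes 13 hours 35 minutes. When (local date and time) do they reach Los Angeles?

19:51 on Aug 25

Convert departure to UTC: 18:16 − 10:30 = 07:46 UTC on Aug 24.
Add 1 hour 30 minutes leg 1 → 09:16 UTC.
Add 5 hours 55 minutes layover in Calgary → 15:11 UTC.
Add 8 hours 10 minutes leg 2 → 23:21 UTC.
Add 6 hours and 55 minutes layover in Kestrel Bay → 06:16 UTC (Aug 25).
Add 1 hour and 54 minutes leg 3 → 08:10 UTC.
Add 5 hours 6 minutes layover in Brisbane → 13:16 UTC.
Add 13 hours 35 minutes leg 4 → 02:51 UTC (Aug 26).
Los Angeles is UTC−7:00, so local arrival = 02:51 − 7:00 = 19:51 on Aug 25.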